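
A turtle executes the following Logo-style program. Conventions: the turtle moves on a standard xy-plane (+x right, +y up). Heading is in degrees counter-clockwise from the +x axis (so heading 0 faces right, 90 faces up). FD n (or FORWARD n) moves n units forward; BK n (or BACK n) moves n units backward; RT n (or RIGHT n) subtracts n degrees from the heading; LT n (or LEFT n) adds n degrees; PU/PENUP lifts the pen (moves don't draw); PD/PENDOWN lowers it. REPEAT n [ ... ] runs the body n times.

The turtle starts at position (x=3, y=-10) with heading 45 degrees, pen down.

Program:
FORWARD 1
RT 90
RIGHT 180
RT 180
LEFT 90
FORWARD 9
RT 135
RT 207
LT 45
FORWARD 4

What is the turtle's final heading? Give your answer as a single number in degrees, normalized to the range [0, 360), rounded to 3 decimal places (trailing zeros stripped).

Executing turtle program step by step:
Start: pos=(3,-10), heading=45, pen down
FD 1: (3,-10) -> (3.707,-9.293) [heading=45, draw]
RT 90: heading 45 -> 315
RT 180: heading 315 -> 135
RT 180: heading 135 -> 315
LT 90: heading 315 -> 45
FD 9: (3.707,-9.293) -> (10.071,-2.929) [heading=45, draw]
RT 135: heading 45 -> 270
RT 207: heading 270 -> 63
LT 45: heading 63 -> 108
FD 4: (10.071,-2.929) -> (8.835,0.875) [heading=108, draw]
Final: pos=(8.835,0.875), heading=108, 3 segment(s) drawn

Answer: 108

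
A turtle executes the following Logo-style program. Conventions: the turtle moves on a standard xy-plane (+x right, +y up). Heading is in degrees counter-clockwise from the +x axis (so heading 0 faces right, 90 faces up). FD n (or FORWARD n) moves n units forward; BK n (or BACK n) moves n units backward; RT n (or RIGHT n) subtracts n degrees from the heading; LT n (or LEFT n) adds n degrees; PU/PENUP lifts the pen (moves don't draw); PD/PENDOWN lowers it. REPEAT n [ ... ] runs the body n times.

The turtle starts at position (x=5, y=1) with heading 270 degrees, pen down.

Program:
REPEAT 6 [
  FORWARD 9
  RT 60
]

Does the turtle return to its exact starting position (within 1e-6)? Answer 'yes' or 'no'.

Executing turtle program step by step:
Start: pos=(5,1), heading=270, pen down
REPEAT 6 [
  -- iteration 1/6 --
  FD 9: (5,1) -> (5,-8) [heading=270, draw]
  RT 60: heading 270 -> 210
  -- iteration 2/6 --
  FD 9: (5,-8) -> (-2.794,-12.5) [heading=210, draw]
  RT 60: heading 210 -> 150
  -- iteration 3/6 --
  FD 9: (-2.794,-12.5) -> (-10.588,-8) [heading=150, draw]
  RT 60: heading 150 -> 90
  -- iteration 4/6 --
  FD 9: (-10.588,-8) -> (-10.588,1) [heading=90, draw]
  RT 60: heading 90 -> 30
  -- iteration 5/6 --
  FD 9: (-10.588,1) -> (-2.794,5.5) [heading=30, draw]
  RT 60: heading 30 -> 330
  -- iteration 6/6 --
  FD 9: (-2.794,5.5) -> (5,1) [heading=330, draw]
  RT 60: heading 330 -> 270
]
Final: pos=(5,1), heading=270, 6 segment(s) drawn

Start position: (5, 1)
Final position: (5, 1)
Distance = 0; < 1e-6 -> CLOSED

Answer: yes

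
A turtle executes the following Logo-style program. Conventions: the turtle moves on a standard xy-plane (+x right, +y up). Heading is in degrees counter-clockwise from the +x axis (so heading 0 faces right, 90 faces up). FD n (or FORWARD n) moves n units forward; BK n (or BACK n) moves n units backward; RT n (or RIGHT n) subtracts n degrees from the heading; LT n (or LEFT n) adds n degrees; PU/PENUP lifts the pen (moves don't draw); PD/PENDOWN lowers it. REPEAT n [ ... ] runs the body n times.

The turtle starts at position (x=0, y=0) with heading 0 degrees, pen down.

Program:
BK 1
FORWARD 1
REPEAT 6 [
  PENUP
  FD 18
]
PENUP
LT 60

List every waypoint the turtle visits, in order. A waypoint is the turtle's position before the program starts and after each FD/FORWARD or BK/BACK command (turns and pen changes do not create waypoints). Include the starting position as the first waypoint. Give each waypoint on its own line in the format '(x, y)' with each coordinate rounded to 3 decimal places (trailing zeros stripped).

Answer: (0, 0)
(-1, 0)
(0, 0)
(18, 0)
(36, 0)
(54, 0)
(72, 0)
(90, 0)
(108, 0)

Derivation:
Executing turtle program step by step:
Start: pos=(0,0), heading=0, pen down
BK 1: (0,0) -> (-1,0) [heading=0, draw]
FD 1: (-1,0) -> (0,0) [heading=0, draw]
REPEAT 6 [
  -- iteration 1/6 --
  PU: pen up
  FD 18: (0,0) -> (18,0) [heading=0, move]
  -- iteration 2/6 --
  PU: pen up
  FD 18: (18,0) -> (36,0) [heading=0, move]
  -- iteration 3/6 --
  PU: pen up
  FD 18: (36,0) -> (54,0) [heading=0, move]
  -- iteration 4/6 --
  PU: pen up
  FD 18: (54,0) -> (72,0) [heading=0, move]
  -- iteration 5/6 --
  PU: pen up
  FD 18: (72,0) -> (90,0) [heading=0, move]
  -- iteration 6/6 --
  PU: pen up
  FD 18: (90,0) -> (108,0) [heading=0, move]
]
PU: pen up
LT 60: heading 0 -> 60
Final: pos=(108,0), heading=60, 2 segment(s) drawn
Waypoints (9 total):
(0, 0)
(-1, 0)
(0, 0)
(18, 0)
(36, 0)
(54, 0)
(72, 0)
(90, 0)
(108, 0)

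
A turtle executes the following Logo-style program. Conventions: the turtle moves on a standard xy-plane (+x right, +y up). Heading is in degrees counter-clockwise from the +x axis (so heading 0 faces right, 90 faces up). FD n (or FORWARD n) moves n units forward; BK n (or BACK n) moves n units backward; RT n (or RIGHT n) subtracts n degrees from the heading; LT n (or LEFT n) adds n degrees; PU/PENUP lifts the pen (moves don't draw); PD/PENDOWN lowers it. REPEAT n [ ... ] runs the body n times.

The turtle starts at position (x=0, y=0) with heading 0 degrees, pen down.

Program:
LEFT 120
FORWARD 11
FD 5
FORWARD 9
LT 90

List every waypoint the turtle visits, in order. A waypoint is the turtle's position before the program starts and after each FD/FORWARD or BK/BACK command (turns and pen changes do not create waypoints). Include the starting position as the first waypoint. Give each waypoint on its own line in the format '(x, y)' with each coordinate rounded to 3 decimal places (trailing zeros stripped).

Answer: (0, 0)
(-5.5, 9.526)
(-8, 13.856)
(-12.5, 21.651)

Derivation:
Executing turtle program step by step:
Start: pos=(0,0), heading=0, pen down
LT 120: heading 0 -> 120
FD 11: (0,0) -> (-5.5,9.526) [heading=120, draw]
FD 5: (-5.5,9.526) -> (-8,13.856) [heading=120, draw]
FD 9: (-8,13.856) -> (-12.5,21.651) [heading=120, draw]
LT 90: heading 120 -> 210
Final: pos=(-12.5,21.651), heading=210, 3 segment(s) drawn
Waypoints (4 total):
(0, 0)
(-5.5, 9.526)
(-8, 13.856)
(-12.5, 21.651)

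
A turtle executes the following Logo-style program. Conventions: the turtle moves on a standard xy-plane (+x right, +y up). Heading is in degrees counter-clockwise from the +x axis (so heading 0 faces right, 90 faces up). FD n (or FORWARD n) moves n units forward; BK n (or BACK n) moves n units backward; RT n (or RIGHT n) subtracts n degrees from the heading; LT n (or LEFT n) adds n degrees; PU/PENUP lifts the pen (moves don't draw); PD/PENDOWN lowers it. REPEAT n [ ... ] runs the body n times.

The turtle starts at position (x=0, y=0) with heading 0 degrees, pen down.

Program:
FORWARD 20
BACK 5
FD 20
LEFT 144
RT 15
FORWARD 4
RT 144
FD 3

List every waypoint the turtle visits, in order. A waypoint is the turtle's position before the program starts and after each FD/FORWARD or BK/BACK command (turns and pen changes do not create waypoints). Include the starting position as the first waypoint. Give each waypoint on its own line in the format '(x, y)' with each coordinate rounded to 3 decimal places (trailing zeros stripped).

Answer: (0, 0)
(20, 0)
(15, 0)
(35, 0)
(32.483, 3.109)
(35.38, 2.332)

Derivation:
Executing turtle program step by step:
Start: pos=(0,0), heading=0, pen down
FD 20: (0,0) -> (20,0) [heading=0, draw]
BK 5: (20,0) -> (15,0) [heading=0, draw]
FD 20: (15,0) -> (35,0) [heading=0, draw]
LT 144: heading 0 -> 144
RT 15: heading 144 -> 129
FD 4: (35,0) -> (32.483,3.109) [heading=129, draw]
RT 144: heading 129 -> 345
FD 3: (32.483,3.109) -> (35.38,2.332) [heading=345, draw]
Final: pos=(35.38,2.332), heading=345, 5 segment(s) drawn
Waypoints (6 total):
(0, 0)
(20, 0)
(15, 0)
(35, 0)
(32.483, 3.109)
(35.38, 2.332)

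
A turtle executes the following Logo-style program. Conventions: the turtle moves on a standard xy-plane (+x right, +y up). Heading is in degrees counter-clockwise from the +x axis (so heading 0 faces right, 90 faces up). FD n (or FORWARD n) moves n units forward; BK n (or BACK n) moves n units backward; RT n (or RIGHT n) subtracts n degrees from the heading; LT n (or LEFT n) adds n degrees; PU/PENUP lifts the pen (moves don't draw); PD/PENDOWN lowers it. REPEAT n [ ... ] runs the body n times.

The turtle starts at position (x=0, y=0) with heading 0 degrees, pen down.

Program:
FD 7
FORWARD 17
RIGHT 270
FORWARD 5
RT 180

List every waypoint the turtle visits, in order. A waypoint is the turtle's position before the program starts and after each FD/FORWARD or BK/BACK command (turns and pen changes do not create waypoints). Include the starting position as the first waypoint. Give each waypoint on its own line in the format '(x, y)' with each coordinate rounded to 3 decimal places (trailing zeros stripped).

Answer: (0, 0)
(7, 0)
(24, 0)
(24, 5)

Derivation:
Executing turtle program step by step:
Start: pos=(0,0), heading=0, pen down
FD 7: (0,0) -> (7,0) [heading=0, draw]
FD 17: (7,0) -> (24,0) [heading=0, draw]
RT 270: heading 0 -> 90
FD 5: (24,0) -> (24,5) [heading=90, draw]
RT 180: heading 90 -> 270
Final: pos=(24,5), heading=270, 3 segment(s) drawn
Waypoints (4 total):
(0, 0)
(7, 0)
(24, 0)
(24, 5)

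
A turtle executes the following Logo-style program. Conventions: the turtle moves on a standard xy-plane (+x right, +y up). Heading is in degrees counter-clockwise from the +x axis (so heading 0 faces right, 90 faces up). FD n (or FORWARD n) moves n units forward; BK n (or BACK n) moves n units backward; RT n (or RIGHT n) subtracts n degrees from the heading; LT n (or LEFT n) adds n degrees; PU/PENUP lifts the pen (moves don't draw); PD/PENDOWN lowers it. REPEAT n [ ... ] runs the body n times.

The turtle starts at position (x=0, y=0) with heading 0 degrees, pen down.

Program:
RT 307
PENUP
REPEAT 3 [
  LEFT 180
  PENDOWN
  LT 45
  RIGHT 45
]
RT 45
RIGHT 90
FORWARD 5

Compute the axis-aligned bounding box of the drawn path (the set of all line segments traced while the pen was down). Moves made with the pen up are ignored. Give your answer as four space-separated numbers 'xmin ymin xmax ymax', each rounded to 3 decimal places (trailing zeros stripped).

Answer: -0.696 0 0 4.951

Derivation:
Executing turtle program step by step:
Start: pos=(0,0), heading=0, pen down
RT 307: heading 0 -> 53
PU: pen up
REPEAT 3 [
  -- iteration 1/3 --
  LT 180: heading 53 -> 233
  PD: pen down
  LT 45: heading 233 -> 278
  RT 45: heading 278 -> 233
  -- iteration 2/3 --
  LT 180: heading 233 -> 53
  PD: pen down
  LT 45: heading 53 -> 98
  RT 45: heading 98 -> 53
  -- iteration 3/3 --
  LT 180: heading 53 -> 233
  PD: pen down
  LT 45: heading 233 -> 278
  RT 45: heading 278 -> 233
]
RT 45: heading 233 -> 188
RT 90: heading 188 -> 98
FD 5: (0,0) -> (-0.696,4.951) [heading=98, draw]
Final: pos=(-0.696,4.951), heading=98, 1 segment(s) drawn

Segment endpoints: x in {-0.696, 0}, y in {0, 4.951}
xmin=-0.696, ymin=0, xmax=0, ymax=4.951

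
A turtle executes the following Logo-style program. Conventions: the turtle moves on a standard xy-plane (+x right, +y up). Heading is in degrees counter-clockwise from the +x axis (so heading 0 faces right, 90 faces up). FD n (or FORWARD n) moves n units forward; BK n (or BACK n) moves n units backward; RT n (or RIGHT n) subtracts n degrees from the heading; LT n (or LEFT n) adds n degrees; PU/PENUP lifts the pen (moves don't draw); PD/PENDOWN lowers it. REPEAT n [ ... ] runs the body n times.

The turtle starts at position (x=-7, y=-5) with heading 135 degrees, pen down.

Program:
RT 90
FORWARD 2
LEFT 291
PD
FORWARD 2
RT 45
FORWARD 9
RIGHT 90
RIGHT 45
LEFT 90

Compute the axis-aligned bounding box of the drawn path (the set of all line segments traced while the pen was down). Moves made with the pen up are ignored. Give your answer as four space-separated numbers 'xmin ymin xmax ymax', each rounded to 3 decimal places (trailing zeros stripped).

Executing turtle program step by step:
Start: pos=(-7,-5), heading=135, pen down
RT 90: heading 135 -> 45
FD 2: (-7,-5) -> (-5.586,-3.586) [heading=45, draw]
LT 291: heading 45 -> 336
PD: pen down
FD 2: (-5.586,-3.586) -> (-3.759,-4.399) [heading=336, draw]
RT 45: heading 336 -> 291
FD 9: (-3.759,-4.399) -> (-0.533,-12.801) [heading=291, draw]
RT 90: heading 291 -> 201
RT 45: heading 201 -> 156
LT 90: heading 156 -> 246
Final: pos=(-0.533,-12.801), heading=246, 3 segment(s) drawn

Segment endpoints: x in {-7, -5.586, -3.759, -0.533}, y in {-12.801, -5, -4.399, -3.586}
xmin=-7, ymin=-12.801, xmax=-0.533, ymax=-3.586

Answer: -7 -12.801 -0.533 -3.586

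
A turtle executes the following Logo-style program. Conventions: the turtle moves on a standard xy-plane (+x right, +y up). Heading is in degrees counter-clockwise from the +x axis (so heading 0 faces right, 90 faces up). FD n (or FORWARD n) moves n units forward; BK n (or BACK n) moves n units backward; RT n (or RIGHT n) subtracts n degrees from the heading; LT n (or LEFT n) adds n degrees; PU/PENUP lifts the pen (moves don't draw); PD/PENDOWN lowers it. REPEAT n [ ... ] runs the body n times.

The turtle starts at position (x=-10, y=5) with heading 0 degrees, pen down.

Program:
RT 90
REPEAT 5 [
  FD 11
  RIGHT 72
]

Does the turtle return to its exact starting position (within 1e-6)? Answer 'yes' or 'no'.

Executing turtle program step by step:
Start: pos=(-10,5), heading=0, pen down
RT 90: heading 0 -> 270
REPEAT 5 [
  -- iteration 1/5 --
  FD 11: (-10,5) -> (-10,-6) [heading=270, draw]
  RT 72: heading 270 -> 198
  -- iteration 2/5 --
  FD 11: (-10,-6) -> (-20.462,-9.399) [heading=198, draw]
  RT 72: heading 198 -> 126
  -- iteration 3/5 --
  FD 11: (-20.462,-9.399) -> (-26.927,-0.5) [heading=126, draw]
  RT 72: heading 126 -> 54
  -- iteration 4/5 --
  FD 11: (-26.927,-0.5) -> (-20.462,8.399) [heading=54, draw]
  RT 72: heading 54 -> 342
  -- iteration 5/5 --
  FD 11: (-20.462,8.399) -> (-10,5) [heading=342, draw]
  RT 72: heading 342 -> 270
]
Final: pos=(-10,5), heading=270, 5 segment(s) drawn

Start position: (-10, 5)
Final position: (-10, 5)
Distance = 0; < 1e-6 -> CLOSED

Answer: yes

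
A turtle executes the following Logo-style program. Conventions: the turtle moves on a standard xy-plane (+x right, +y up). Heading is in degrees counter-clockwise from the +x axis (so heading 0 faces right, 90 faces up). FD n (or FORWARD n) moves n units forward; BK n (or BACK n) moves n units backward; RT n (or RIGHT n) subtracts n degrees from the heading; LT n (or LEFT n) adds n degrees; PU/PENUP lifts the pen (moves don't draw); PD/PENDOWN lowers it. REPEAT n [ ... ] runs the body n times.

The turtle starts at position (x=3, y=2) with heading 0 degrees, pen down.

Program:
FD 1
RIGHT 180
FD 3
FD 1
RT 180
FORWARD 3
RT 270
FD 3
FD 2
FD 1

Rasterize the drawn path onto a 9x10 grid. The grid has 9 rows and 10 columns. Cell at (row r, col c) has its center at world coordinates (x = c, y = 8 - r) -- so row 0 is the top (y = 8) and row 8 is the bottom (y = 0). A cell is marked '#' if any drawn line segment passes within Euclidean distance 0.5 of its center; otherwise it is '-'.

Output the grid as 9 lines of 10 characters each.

Segment 0: (3,2) -> (4,2)
Segment 1: (4,2) -> (1,2)
Segment 2: (1,2) -> (0,2)
Segment 3: (0,2) -> (3,2)
Segment 4: (3,2) -> (3,5)
Segment 5: (3,5) -> (3,7)
Segment 6: (3,7) -> (3,8)

Answer: ---#------
---#------
---#------
---#------
---#------
---#------
#####-----
----------
----------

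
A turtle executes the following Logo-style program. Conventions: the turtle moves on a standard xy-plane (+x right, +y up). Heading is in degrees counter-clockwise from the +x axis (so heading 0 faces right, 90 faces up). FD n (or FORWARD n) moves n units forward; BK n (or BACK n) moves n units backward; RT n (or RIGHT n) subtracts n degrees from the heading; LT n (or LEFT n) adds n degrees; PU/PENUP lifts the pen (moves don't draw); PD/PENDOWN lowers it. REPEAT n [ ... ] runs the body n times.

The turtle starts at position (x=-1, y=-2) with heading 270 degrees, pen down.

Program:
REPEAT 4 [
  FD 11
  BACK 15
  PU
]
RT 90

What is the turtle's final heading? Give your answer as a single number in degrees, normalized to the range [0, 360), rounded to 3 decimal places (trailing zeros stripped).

Executing turtle program step by step:
Start: pos=(-1,-2), heading=270, pen down
REPEAT 4 [
  -- iteration 1/4 --
  FD 11: (-1,-2) -> (-1,-13) [heading=270, draw]
  BK 15: (-1,-13) -> (-1,2) [heading=270, draw]
  PU: pen up
  -- iteration 2/4 --
  FD 11: (-1,2) -> (-1,-9) [heading=270, move]
  BK 15: (-1,-9) -> (-1,6) [heading=270, move]
  PU: pen up
  -- iteration 3/4 --
  FD 11: (-1,6) -> (-1,-5) [heading=270, move]
  BK 15: (-1,-5) -> (-1,10) [heading=270, move]
  PU: pen up
  -- iteration 4/4 --
  FD 11: (-1,10) -> (-1,-1) [heading=270, move]
  BK 15: (-1,-1) -> (-1,14) [heading=270, move]
  PU: pen up
]
RT 90: heading 270 -> 180
Final: pos=(-1,14), heading=180, 2 segment(s) drawn

Answer: 180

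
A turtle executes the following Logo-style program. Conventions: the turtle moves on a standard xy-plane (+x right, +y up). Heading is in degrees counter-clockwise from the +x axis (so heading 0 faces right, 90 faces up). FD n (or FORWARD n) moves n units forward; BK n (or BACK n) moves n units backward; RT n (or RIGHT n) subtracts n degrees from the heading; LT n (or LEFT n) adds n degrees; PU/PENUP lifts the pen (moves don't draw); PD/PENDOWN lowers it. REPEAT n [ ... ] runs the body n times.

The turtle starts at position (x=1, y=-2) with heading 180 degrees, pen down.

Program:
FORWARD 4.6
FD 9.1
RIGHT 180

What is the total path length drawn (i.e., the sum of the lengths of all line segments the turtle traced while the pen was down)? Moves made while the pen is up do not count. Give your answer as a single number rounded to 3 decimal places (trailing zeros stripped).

Executing turtle program step by step:
Start: pos=(1,-2), heading=180, pen down
FD 4.6: (1,-2) -> (-3.6,-2) [heading=180, draw]
FD 9.1: (-3.6,-2) -> (-12.7,-2) [heading=180, draw]
RT 180: heading 180 -> 0
Final: pos=(-12.7,-2), heading=0, 2 segment(s) drawn

Segment lengths:
  seg 1: (1,-2) -> (-3.6,-2), length = 4.6
  seg 2: (-3.6,-2) -> (-12.7,-2), length = 9.1
Total = 13.7

Answer: 13.7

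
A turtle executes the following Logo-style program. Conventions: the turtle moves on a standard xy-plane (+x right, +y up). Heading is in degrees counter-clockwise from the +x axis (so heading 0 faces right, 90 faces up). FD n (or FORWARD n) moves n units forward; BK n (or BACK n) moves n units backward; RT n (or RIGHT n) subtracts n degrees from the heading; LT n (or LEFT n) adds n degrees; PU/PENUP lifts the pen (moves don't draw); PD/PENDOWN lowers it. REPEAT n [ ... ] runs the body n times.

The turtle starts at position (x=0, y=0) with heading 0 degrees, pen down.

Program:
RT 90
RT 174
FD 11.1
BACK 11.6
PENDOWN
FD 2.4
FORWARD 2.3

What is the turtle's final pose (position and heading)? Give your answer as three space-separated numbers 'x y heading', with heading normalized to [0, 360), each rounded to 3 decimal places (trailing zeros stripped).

Executing turtle program step by step:
Start: pos=(0,0), heading=0, pen down
RT 90: heading 0 -> 270
RT 174: heading 270 -> 96
FD 11.1: (0,0) -> (-1.16,11.039) [heading=96, draw]
BK 11.6: (-1.16,11.039) -> (0.052,-0.497) [heading=96, draw]
PD: pen down
FD 2.4: (0.052,-0.497) -> (-0.199,1.89) [heading=96, draw]
FD 2.3: (-0.199,1.89) -> (-0.439,4.177) [heading=96, draw]
Final: pos=(-0.439,4.177), heading=96, 4 segment(s) drawn

Answer: -0.439 4.177 96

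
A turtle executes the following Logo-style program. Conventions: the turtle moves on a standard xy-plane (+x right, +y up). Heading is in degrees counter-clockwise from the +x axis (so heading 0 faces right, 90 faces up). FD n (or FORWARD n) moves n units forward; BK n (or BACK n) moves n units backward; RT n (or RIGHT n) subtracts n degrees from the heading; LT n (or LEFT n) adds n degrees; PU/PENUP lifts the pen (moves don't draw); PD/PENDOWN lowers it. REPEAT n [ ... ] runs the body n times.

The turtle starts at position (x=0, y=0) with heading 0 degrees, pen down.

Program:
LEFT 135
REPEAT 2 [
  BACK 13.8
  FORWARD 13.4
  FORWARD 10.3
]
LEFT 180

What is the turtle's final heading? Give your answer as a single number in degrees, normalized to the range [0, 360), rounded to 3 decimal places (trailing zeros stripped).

Answer: 315

Derivation:
Executing turtle program step by step:
Start: pos=(0,0), heading=0, pen down
LT 135: heading 0 -> 135
REPEAT 2 [
  -- iteration 1/2 --
  BK 13.8: (0,0) -> (9.758,-9.758) [heading=135, draw]
  FD 13.4: (9.758,-9.758) -> (0.283,-0.283) [heading=135, draw]
  FD 10.3: (0.283,-0.283) -> (-7,7) [heading=135, draw]
  -- iteration 2/2 --
  BK 13.8: (-7,7) -> (2.758,-2.758) [heading=135, draw]
  FD 13.4: (2.758,-2.758) -> (-6.718,6.718) [heading=135, draw]
  FD 10.3: (-6.718,6.718) -> (-14.001,14.001) [heading=135, draw]
]
LT 180: heading 135 -> 315
Final: pos=(-14.001,14.001), heading=315, 6 segment(s) drawn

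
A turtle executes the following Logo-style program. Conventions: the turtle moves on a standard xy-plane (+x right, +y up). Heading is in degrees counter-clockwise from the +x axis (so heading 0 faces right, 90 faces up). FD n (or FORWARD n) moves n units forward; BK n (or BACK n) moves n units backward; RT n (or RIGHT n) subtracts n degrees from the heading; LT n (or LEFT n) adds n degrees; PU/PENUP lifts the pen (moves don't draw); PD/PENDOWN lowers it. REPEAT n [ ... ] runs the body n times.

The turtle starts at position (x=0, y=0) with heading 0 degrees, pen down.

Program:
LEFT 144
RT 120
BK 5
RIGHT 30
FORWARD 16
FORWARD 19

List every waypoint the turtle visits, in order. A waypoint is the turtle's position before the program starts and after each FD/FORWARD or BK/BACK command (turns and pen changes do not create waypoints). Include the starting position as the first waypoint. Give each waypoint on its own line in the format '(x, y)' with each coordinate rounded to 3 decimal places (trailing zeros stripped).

Executing turtle program step by step:
Start: pos=(0,0), heading=0, pen down
LT 144: heading 0 -> 144
RT 120: heading 144 -> 24
BK 5: (0,0) -> (-4.568,-2.034) [heading=24, draw]
RT 30: heading 24 -> 354
FD 16: (-4.568,-2.034) -> (11.345,-3.706) [heading=354, draw]
FD 19: (11.345,-3.706) -> (30.241,-5.692) [heading=354, draw]
Final: pos=(30.241,-5.692), heading=354, 3 segment(s) drawn
Waypoints (4 total):
(0, 0)
(-4.568, -2.034)
(11.345, -3.706)
(30.241, -5.692)

Answer: (0, 0)
(-4.568, -2.034)
(11.345, -3.706)
(30.241, -5.692)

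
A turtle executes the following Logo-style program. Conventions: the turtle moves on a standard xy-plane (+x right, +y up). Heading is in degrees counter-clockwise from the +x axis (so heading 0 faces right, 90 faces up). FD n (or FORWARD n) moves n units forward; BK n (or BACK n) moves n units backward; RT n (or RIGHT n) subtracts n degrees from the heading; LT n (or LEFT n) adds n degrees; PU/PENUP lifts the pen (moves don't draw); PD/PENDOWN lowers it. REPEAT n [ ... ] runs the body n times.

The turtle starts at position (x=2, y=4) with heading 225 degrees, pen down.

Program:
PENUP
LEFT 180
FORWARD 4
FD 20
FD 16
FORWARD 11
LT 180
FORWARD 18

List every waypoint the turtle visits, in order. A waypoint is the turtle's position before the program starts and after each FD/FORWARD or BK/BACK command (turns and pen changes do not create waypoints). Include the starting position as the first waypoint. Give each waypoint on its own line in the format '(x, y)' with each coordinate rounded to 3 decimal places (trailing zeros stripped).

Executing turtle program step by step:
Start: pos=(2,4), heading=225, pen down
PU: pen up
LT 180: heading 225 -> 45
FD 4: (2,4) -> (4.828,6.828) [heading=45, move]
FD 20: (4.828,6.828) -> (18.971,20.971) [heading=45, move]
FD 16: (18.971,20.971) -> (30.284,32.284) [heading=45, move]
FD 11: (30.284,32.284) -> (38.062,40.062) [heading=45, move]
LT 180: heading 45 -> 225
FD 18: (38.062,40.062) -> (25.335,27.335) [heading=225, move]
Final: pos=(25.335,27.335), heading=225, 0 segment(s) drawn
Waypoints (6 total):
(2, 4)
(4.828, 6.828)
(18.971, 20.971)
(30.284, 32.284)
(38.062, 40.062)
(25.335, 27.335)

Answer: (2, 4)
(4.828, 6.828)
(18.971, 20.971)
(30.284, 32.284)
(38.062, 40.062)
(25.335, 27.335)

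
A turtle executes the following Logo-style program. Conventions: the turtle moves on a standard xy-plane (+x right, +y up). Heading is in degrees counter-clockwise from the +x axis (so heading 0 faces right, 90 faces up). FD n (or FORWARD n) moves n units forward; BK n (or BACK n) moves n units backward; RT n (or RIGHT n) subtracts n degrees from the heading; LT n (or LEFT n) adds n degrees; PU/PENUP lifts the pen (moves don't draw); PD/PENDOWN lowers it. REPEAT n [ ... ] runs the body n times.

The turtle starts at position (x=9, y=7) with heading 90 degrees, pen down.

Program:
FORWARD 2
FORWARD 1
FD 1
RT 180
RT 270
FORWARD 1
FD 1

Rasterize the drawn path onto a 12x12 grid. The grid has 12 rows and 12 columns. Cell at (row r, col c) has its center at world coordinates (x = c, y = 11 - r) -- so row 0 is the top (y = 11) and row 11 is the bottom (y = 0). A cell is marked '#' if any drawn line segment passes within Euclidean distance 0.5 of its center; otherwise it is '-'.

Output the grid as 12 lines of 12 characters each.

Segment 0: (9,7) -> (9,9)
Segment 1: (9,9) -> (9,10)
Segment 2: (9,10) -> (9,11)
Segment 3: (9,11) -> (10,11)
Segment 4: (10,11) -> (11,11)

Answer: ---------###
---------#--
---------#--
---------#--
---------#--
------------
------------
------------
------------
------------
------------
------------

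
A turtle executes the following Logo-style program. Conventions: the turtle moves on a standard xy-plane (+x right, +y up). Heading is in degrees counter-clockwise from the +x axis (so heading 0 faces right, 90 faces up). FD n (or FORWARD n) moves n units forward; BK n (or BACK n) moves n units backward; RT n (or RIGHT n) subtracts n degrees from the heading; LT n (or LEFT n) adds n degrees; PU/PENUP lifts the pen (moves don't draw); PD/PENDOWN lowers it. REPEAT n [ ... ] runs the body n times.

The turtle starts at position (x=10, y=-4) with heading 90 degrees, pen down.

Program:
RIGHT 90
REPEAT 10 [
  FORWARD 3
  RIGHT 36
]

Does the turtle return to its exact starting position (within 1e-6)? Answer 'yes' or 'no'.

Answer: yes

Derivation:
Executing turtle program step by step:
Start: pos=(10,-4), heading=90, pen down
RT 90: heading 90 -> 0
REPEAT 10 [
  -- iteration 1/10 --
  FD 3: (10,-4) -> (13,-4) [heading=0, draw]
  RT 36: heading 0 -> 324
  -- iteration 2/10 --
  FD 3: (13,-4) -> (15.427,-5.763) [heading=324, draw]
  RT 36: heading 324 -> 288
  -- iteration 3/10 --
  FD 3: (15.427,-5.763) -> (16.354,-8.617) [heading=288, draw]
  RT 36: heading 288 -> 252
  -- iteration 4/10 --
  FD 3: (16.354,-8.617) -> (15.427,-11.47) [heading=252, draw]
  RT 36: heading 252 -> 216
  -- iteration 5/10 --
  FD 3: (15.427,-11.47) -> (13,-13.233) [heading=216, draw]
  RT 36: heading 216 -> 180
  -- iteration 6/10 --
  FD 3: (13,-13.233) -> (10,-13.233) [heading=180, draw]
  RT 36: heading 180 -> 144
  -- iteration 7/10 --
  FD 3: (10,-13.233) -> (7.573,-11.47) [heading=144, draw]
  RT 36: heading 144 -> 108
  -- iteration 8/10 --
  FD 3: (7.573,-11.47) -> (6.646,-8.617) [heading=108, draw]
  RT 36: heading 108 -> 72
  -- iteration 9/10 --
  FD 3: (6.646,-8.617) -> (7.573,-5.763) [heading=72, draw]
  RT 36: heading 72 -> 36
  -- iteration 10/10 --
  FD 3: (7.573,-5.763) -> (10,-4) [heading=36, draw]
  RT 36: heading 36 -> 0
]
Final: pos=(10,-4), heading=0, 10 segment(s) drawn

Start position: (10, -4)
Final position: (10, -4)
Distance = 0; < 1e-6 -> CLOSED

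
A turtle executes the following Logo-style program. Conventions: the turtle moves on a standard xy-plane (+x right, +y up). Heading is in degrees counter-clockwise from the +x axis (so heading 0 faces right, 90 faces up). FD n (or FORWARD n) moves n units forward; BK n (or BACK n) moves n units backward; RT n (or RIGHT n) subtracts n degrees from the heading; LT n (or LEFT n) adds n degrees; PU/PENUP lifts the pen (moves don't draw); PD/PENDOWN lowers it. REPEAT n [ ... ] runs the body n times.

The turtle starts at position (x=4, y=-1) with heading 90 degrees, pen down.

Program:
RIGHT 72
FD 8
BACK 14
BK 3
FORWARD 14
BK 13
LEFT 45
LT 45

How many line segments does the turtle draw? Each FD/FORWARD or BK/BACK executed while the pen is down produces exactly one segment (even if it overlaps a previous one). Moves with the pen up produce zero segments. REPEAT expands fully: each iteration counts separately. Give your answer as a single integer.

Answer: 5

Derivation:
Executing turtle program step by step:
Start: pos=(4,-1), heading=90, pen down
RT 72: heading 90 -> 18
FD 8: (4,-1) -> (11.608,1.472) [heading=18, draw]
BK 14: (11.608,1.472) -> (-1.706,-2.854) [heading=18, draw]
BK 3: (-1.706,-2.854) -> (-4.56,-3.781) [heading=18, draw]
FD 14: (-4.56,-3.781) -> (8.755,0.545) [heading=18, draw]
BK 13: (8.755,0.545) -> (-3.608,-3.472) [heading=18, draw]
LT 45: heading 18 -> 63
LT 45: heading 63 -> 108
Final: pos=(-3.608,-3.472), heading=108, 5 segment(s) drawn
Segments drawn: 5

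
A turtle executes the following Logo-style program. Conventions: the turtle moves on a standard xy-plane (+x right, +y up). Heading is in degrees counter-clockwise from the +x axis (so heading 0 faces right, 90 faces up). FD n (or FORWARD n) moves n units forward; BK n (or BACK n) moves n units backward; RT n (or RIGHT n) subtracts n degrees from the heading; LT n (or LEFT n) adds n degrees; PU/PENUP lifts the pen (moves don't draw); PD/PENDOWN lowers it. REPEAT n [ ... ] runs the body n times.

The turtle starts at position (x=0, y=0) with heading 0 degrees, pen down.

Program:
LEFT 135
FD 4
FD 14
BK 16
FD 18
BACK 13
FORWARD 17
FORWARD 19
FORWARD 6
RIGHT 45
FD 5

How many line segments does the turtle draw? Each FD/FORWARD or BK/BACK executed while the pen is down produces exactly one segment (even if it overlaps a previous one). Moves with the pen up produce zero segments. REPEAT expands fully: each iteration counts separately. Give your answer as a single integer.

Executing turtle program step by step:
Start: pos=(0,0), heading=0, pen down
LT 135: heading 0 -> 135
FD 4: (0,0) -> (-2.828,2.828) [heading=135, draw]
FD 14: (-2.828,2.828) -> (-12.728,12.728) [heading=135, draw]
BK 16: (-12.728,12.728) -> (-1.414,1.414) [heading=135, draw]
FD 18: (-1.414,1.414) -> (-14.142,14.142) [heading=135, draw]
BK 13: (-14.142,14.142) -> (-4.95,4.95) [heading=135, draw]
FD 17: (-4.95,4.95) -> (-16.971,16.971) [heading=135, draw]
FD 19: (-16.971,16.971) -> (-30.406,30.406) [heading=135, draw]
FD 6: (-30.406,30.406) -> (-34.648,34.648) [heading=135, draw]
RT 45: heading 135 -> 90
FD 5: (-34.648,34.648) -> (-34.648,39.648) [heading=90, draw]
Final: pos=(-34.648,39.648), heading=90, 9 segment(s) drawn
Segments drawn: 9

Answer: 9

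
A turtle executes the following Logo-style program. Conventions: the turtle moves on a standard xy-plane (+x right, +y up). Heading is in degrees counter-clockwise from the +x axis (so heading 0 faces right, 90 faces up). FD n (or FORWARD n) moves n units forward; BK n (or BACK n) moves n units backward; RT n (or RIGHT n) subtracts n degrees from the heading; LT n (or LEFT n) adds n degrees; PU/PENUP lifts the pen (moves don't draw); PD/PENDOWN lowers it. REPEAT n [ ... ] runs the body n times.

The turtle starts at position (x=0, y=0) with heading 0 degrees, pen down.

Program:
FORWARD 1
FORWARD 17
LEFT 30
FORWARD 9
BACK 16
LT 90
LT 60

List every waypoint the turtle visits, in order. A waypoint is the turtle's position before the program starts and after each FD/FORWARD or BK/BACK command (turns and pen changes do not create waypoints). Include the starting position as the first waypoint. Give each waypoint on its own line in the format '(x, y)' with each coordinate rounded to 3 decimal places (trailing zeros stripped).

Answer: (0, 0)
(1, 0)
(18, 0)
(25.794, 4.5)
(11.938, -3.5)

Derivation:
Executing turtle program step by step:
Start: pos=(0,0), heading=0, pen down
FD 1: (0,0) -> (1,0) [heading=0, draw]
FD 17: (1,0) -> (18,0) [heading=0, draw]
LT 30: heading 0 -> 30
FD 9: (18,0) -> (25.794,4.5) [heading=30, draw]
BK 16: (25.794,4.5) -> (11.938,-3.5) [heading=30, draw]
LT 90: heading 30 -> 120
LT 60: heading 120 -> 180
Final: pos=(11.938,-3.5), heading=180, 4 segment(s) drawn
Waypoints (5 total):
(0, 0)
(1, 0)
(18, 0)
(25.794, 4.5)
(11.938, -3.5)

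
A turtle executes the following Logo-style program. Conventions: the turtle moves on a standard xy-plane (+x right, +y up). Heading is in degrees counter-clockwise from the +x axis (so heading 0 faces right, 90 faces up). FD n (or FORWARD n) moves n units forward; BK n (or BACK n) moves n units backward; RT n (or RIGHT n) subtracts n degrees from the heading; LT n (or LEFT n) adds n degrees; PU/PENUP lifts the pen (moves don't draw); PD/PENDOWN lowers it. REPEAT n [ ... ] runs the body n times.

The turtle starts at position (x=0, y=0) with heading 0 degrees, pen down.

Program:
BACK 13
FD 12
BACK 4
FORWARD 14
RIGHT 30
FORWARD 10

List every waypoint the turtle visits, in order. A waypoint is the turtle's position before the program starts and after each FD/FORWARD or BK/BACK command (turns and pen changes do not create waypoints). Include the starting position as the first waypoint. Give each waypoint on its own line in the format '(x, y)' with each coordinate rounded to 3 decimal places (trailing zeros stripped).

Executing turtle program step by step:
Start: pos=(0,0), heading=0, pen down
BK 13: (0,0) -> (-13,0) [heading=0, draw]
FD 12: (-13,0) -> (-1,0) [heading=0, draw]
BK 4: (-1,0) -> (-5,0) [heading=0, draw]
FD 14: (-5,0) -> (9,0) [heading=0, draw]
RT 30: heading 0 -> 330
FD 10: (9,0) -> (17.66,-5) [heading=330, draw]
Final: pos=(17.66,-5), heading=330, 5 segment(s) drawn
Waypoints (6 total):
(0, 0)
(-13, 0)
(-1, 0)
(-5, 0)
(9, 0)
(17.66, -5)

Answer: (0, 0)
(-13, 0)
(-1, 0)
(-5, 0)
(9, 0)
(17.66, -5)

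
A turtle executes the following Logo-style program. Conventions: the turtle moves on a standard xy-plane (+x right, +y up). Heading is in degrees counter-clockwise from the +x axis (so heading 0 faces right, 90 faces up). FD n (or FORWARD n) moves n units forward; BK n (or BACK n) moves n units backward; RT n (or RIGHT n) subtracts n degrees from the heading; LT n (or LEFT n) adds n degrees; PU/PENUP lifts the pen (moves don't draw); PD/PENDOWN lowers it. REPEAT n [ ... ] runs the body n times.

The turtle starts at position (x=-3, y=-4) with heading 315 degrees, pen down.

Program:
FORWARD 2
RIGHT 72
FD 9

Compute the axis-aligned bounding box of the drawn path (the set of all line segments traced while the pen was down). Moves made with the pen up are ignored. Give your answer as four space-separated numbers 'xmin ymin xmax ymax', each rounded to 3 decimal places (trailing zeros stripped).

Executing turtle program step by step:
Start: pos=(-3,-4), heading=315, pen down
FD 2: (-3,-4) -> (-1.586,-5.414) [heading=315, draw]
RT 72: heading 315 -> 243
FD 9: (-1.586,-5.414) -> (-5.672,-13.433) [heading=243, draw]
Final: pos=(-5.672,-13.433), heading=243, 2 segment(s) drawn

Segment endpoints: x in {-5.672, -3, -1.586}, y in {-13.433, -5.414, -4}
xmin=-5.672, ymin=-13.433, xmax=-1.586, ymax=-4

Answer: -5.672 -13.433 -1.586 -4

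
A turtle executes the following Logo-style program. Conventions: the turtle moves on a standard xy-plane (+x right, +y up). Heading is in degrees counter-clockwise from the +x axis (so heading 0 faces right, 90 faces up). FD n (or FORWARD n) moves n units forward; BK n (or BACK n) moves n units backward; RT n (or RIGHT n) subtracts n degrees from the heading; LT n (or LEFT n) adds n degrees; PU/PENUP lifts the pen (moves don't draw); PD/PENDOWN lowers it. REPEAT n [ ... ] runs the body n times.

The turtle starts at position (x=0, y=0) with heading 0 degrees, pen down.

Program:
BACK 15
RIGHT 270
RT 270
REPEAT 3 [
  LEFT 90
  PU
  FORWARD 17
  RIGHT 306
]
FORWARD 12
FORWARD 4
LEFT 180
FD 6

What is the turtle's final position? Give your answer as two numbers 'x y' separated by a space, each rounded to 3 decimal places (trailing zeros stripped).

Answer: -24.266 -18.011

Derivation:
Executing turtle program step by step:
Start: pos=(0,0), heading=0, pen down
BK 15: (0,0) -> (-15,0) [heading=0, draw]
RT 270: heading 0 -> 90
RT 270: heading 90 -> 180
REPEAT 3 [
  -- iteration 1/3 --
  LT 90: heading 180 -> 270
  PU: pen up
  FD 17: (-15,0) -> (-15,-17) [heading=270, move]
  RT 306: heading 270 -> 324
  -- iteration 2/3 --
  LT 90: heading 324 -> 54
  PU: pen up
  FD 17: (-15,-17) -> (-5.008,-3.247) [heading=54, move]
  RT 306: heading 54 -> 108
  -- iteration 3/3 --
  LT 90: heading 108 -> 198
  PU: pen up
  FD 17: (-5.008,-3.247) -> (-21.176,-8.5) [heading=198, move]
  RT 306: heading 198 -> 252
]
FD 12: (-21.176,-8.5) -> (-24.884,-19.913) [heading=252, move]
FD 4: (-24.884,-19.913) -> (-26.12,-23.717) [heading=252, move]
LT 180: heading 252 -> 72
FD 6: (-26.12,-23.717) -> (-24.266,-18.011) [heading=72, move]
Final: pos=(-24.266,-18.011), heading=72, 1 segment(s) drawn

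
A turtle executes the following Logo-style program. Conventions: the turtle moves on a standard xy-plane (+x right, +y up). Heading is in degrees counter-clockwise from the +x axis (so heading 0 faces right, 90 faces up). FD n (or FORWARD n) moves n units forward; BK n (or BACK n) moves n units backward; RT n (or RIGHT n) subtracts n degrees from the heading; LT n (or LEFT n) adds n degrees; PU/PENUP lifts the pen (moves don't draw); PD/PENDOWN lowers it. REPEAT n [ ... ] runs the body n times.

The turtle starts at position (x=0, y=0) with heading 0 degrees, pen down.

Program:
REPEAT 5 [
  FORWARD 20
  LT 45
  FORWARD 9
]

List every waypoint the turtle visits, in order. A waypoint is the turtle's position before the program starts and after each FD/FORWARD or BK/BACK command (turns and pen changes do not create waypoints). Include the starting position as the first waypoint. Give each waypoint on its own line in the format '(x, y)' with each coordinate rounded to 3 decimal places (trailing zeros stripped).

Executing turtle program step by step:
Start: pos=(0,0), heading=0, pen down
REPEAT 5 [
  -- iteration 1/5 --
  FD 20: (0,0) -> (20,0) [heading=0, draw]
  LT 45: heading 0 -> 45
  FD 9: (20,0) -> (26.364,6.364) [heading=45, draw]
  -- iteration 2/5 --
  FD 20: (26.364,6.364) -> (40.506,20.506) [heading=45, draw]
  LT 45: heading 45 -> 90
  FD 9: (40.506,20.506) -> (40.506,29.506) [heading=90, draw]
  -- iteration 3/5 --
  FD 20: (40.506,29.506) -> (40.506,49.506) [heading=90, draw]
  LT 45: heading 90 -> 135
  FD 9: (40.506,49.506) -> (34.142,55.87) [heading=135, draw]
  -- iteration 4/5 --
  FD 20: (34.142,55.87) -> (20,70.012) [heading=135, draw]
  LT 45: heading 135 -> 180
  FD 9: (20,70.012) -> (11,70.012) [heading=180, draw]
  -- iteration 5/5 --
  FD 20: (11,70.012) -> (-9,70.012) [heading=180, draw]
  LT 45: heading 180 -> 225
  FD 9: (-9,70.012) -> (-15.364,63.648) [heading=225, draw]
]
Final: pos=(-15.364,63.648), heading=225, 10 segment(s) drawn
Waypoints (11 total):
(0, 0)
(20, 0)
(26.364, 6.364)
(40.506, 20.506)
(40.506, 29.506)
(40.506, 49.506)
(34.142, 55.87)
(20, 70.012)
(11, 70.012)
(-9, 70.012)
(-15.364, 63.648)

Answer: (0, 0)
(20, 0)
(26.364, 6.364)
(40.506, 20.506)
(40.506, 29.506)
(40.506, 49.506)
(34.142, 55.87)
(20, 70.012)
(11, 70.012)
(-9, 70.012)
(-15.364, 63.648)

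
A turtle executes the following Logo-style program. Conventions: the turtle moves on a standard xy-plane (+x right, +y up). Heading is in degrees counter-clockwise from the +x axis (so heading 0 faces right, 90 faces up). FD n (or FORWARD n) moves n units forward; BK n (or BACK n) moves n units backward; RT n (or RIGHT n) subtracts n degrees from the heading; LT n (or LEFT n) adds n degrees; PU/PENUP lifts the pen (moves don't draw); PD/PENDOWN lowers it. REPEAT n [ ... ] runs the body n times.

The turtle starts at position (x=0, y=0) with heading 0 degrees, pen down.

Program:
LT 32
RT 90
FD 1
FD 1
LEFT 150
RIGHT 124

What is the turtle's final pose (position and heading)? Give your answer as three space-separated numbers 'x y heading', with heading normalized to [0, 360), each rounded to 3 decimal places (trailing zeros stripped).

Answer: 1.06 -1.696 328

Derivation:
Executing turtle program step by step:
Start: pos=(0,0), heading=0, pen down
LT 32: heading 0 -> 32
RT 90: heading 32 -> 302
FD 1: (0,0) -> (0.53,-0.848) [heading=302, draw]
FD 1: (0.53,-0.848) -> (1.06,-1.696) [heading=302, draw]
LT 150: heading 302 -> 92
RT 124: heading 92 -> 328
Final: pos=(1.06,-1.696), heading=328, 2 segment(s) drawn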